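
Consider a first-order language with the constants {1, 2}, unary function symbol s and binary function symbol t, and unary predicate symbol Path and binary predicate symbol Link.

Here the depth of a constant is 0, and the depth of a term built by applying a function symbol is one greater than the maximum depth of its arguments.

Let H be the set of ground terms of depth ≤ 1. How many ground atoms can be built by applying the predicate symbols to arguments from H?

72

First count ground terms of depth ≤ 1.
Let N_k = |{terms of depth ≤ k}|. Then N_0 = 2 and N_k = 2 + N_{k-1} + N_{k-1}^2 for k ≥ 1 (one summand per function symbol, arity giving the exponent).
N_0 = 2
N_1 = 2 + 2 + 2^2 = 8
So |H| = 8.
A ground atom is a predicate applied to a tuple of terms from H, so the count is the sum over predicates of |H|^arity:
  Path: 8;  Link: 8^2 = 64
Total ground atoms: 8 + 64 = 72.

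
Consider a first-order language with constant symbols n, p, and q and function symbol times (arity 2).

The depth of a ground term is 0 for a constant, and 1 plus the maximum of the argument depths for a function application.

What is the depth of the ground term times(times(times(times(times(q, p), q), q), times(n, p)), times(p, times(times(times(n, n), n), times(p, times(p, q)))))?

5

depth(times(q, p)) = 1 + max(0, 0) = 1
depth(times(times(q, p), q)) = 1 + max(1, 0) = 2
depth(times(times(times(q, p), q), q)) = 1 + max(2, 0) = 3
depth(times(n, p)) = 1 + max(0, 0) = 1
depth(times(times(times(times(q, p), q), q), times(n, p))) = 1 + max(3, 1) = 4
depth(times(n, n)) = 1 + max(0, 0) = 1
depth(times(times(n, n), n)) = 1 + max(1, 0) = 2
depth(times(p, q)) = 1 + max(0, 0) = 1
depth(times(p, times(p, q))) = 1 + max(0, 1) = 2
depth(times(times(times(n, n), n), times(p, times(p, q)))) = 1 + max(2, 2) = 3
depth(times(p, times(times(times(n, n), n), times(p, times(p, q))))) = 1 + max(0, 3) = 4
depth(times(times(times(times(times(q, p), q), q), times(n, p)), times(p, times(times(times(n, n), n), times(p, times(p, q)))))) = 1 + max(4, 4) = 5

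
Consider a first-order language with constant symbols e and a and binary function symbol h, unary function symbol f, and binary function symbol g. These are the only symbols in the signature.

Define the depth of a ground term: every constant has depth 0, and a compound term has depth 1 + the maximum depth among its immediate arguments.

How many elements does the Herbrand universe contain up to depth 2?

Write N_k for the number of ground terms of depth ≤ k. A term of depth ≤ k is either a constant or a function symbol applied to arguments of depth ≤ k−1, so N_k = 2 + N_{k-1}^2 + N_{k-1} + N_{k-1}^2.
N_0 = 2
N_1 = 2 + 2^2 + 2 + 2^2 = 12
N_2 = 2 + 12^2 + 12 + 12^2 = 302

302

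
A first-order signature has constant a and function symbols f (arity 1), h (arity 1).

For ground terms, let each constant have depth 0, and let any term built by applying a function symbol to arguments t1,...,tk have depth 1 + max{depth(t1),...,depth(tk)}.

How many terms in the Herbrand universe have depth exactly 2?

Write N_k for the number of ground terms of depth ≤ k. A term of depth ≤ k is either a constant or a function symbol applied to arguments of depth ≤ k−1, so N_k = 1 + N_{k-1} + N_{k-1}.
N_0 = 1
N_1 = 1 + 1 + 1 = 3
N_2 = 1 + 3 + 3 = 7
Terms of depth exactly 2: N_2 − N_1 = 7 − 3 = 4.

4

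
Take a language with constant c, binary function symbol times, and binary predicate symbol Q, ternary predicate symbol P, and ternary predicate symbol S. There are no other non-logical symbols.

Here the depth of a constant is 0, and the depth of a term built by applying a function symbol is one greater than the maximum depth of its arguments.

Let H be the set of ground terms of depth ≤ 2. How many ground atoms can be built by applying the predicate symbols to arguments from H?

275

First count ground terms of depth ≤ 2.
Let N_k count ground terms of depth at most k. Each non-constant term of depth ≤ k is some function symbol applied to depth-≤(k−1) arguments, giving N_k = 1 + N_{k-1}^2.
N_0 = 1
N_1 = 1 + 1^2 = 2
N_2 = 1 + 2^2 = 5
Explicitly: c, times(c, c), times(c, times(c, c)), times(times(c, c), c), times(times(c, c), times(c, c)).
So |H| = 5.
Ground atoms are formed by filling each argument slot of a predicate with a term from H, so an r-ary predicate gives |H|^r atoms:
  Q: 5^2 = 25;  P: 5^3 = 125;  S: 5^3 = 125
Total ground atoms: 25 + 125 + 125 = 275.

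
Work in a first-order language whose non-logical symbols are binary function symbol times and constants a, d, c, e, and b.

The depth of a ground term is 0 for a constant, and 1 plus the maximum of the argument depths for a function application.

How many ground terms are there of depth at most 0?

If N_k denotes the number of depth-≤k ground terms, the 5 constants give N_0 = 5, and each function symbol of arity r contributes N_{k-1}^r new terms at level k: N_k = 5 + N_{k-1}^2.
N_0 = 5

5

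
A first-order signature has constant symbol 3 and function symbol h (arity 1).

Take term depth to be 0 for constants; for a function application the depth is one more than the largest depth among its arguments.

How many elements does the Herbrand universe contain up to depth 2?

3

Let N_k count ground terms of depth at most k. Each non-constant term of depth ≤ k is some function symbol applied to depth-≤(k−1) arguments, giving N_k = 1 + N_{k-1}.
N_0 = 1
N_1 = 1 + 1 = 2
N_2 = 1 + 2 = 3
Explicitly: 3, h(3), h(h(3)).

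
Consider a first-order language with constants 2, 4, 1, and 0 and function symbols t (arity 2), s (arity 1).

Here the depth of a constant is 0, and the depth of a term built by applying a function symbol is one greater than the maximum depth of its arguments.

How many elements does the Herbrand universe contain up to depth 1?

Count level by level. With function symbols t/2, s/1, the terms of depth ≤ k are the 4 constants together with each function applied to depth-≤(k−1) tuples, so N_k = 4 + N_{k-1}^2 + N_{k-1}.
N_0 = 4
N_1 = 4 + 4^2 + 4 = 24

24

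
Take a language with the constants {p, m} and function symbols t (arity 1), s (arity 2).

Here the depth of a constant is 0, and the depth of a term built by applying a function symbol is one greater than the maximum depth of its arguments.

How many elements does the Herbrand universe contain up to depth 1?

8

If N_k denotes the number of depth-≤k ground terms, the 2 constants give N_0 = 2, and each function symbol of arity r contributes N_{k-1}^r new terms at level k: N_k = 2 + N_{k-1} + N_{k-1}^2.
N_0 = 2
N_1 = 2 + 2 + 2^2 = 8
Explicitly: p, m, t(p), t(m), s(p, p), s(p, m), s(m, p), s(m, m).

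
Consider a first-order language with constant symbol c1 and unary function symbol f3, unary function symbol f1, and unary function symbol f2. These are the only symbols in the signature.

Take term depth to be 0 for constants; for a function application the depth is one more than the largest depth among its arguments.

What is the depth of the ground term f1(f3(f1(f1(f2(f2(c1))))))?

depth(f2(c1)) = 1 + depth(c1) = 1 + 0 = 1
depth(f2(f2(c1))) = 1 + depth(f2(c1)) = 1 + 1 = 2
depth(f1(f2(f2(c1)))) = 1 + depth(f2(f2(c1))) = 1 + 2 = 3
depth(f1(f1(f2(f2(c1))))) = 1 + depth(f1(f2(f2(c1)))) = 1 + 3 = 4
depth(f3(f1(f1(f2(f2(c1)))))) = 1 + depth(f1(f1(f2(f2(c1))))) = 1 + 4 = 5
depth(f1(f3(f1(f1(f2(f2(c1))))))) = 1 + depth(f3(f1(f1(f2(f2(c1)))))) = 1 + 5 = 6

6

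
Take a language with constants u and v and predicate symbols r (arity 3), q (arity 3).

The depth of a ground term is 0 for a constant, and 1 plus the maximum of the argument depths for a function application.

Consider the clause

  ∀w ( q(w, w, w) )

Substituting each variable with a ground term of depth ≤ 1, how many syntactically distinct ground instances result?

Ground terms of depth ≤ 1:
  With no function symbols every ground term is a constant, so there are exactly 2 ground terms at every depth bound.
  N_0 = 2
  N_1 = 2
  Explicitly: u, v.
So there are 2 ground terms available for substitution.
The clause has 1 distinct variable (w), which appears in the body. In the free term algebra distinct substitutions yield syntactically distinct ground instances.
Number of ground instances = 2.

2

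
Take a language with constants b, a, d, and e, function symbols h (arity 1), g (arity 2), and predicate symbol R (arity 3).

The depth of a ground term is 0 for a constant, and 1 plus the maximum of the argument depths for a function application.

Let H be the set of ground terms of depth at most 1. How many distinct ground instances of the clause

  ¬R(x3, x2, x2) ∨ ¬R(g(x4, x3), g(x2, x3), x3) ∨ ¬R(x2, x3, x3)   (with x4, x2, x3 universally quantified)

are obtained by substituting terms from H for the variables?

Ground terms of depth ≤ 1:
  Let N_k = |{terms of depth ≤ k}|. Then N_0 = 4 and N_k = 4 + N_{k-1} + N_{k-1}^2 for k ≥ 1 (one summand per function symbol, arity giving the exponent).
  N_0 = 4
  N_1 = 4 + 4 + 4^2 = 24
So there are 24 ground terms available for substitution.
Each of x4, x2, x3 ranges independently over the available ground terms, and distinct assignments produce distinct instances.
Number of ground instances = 24^3 = 13824.

13824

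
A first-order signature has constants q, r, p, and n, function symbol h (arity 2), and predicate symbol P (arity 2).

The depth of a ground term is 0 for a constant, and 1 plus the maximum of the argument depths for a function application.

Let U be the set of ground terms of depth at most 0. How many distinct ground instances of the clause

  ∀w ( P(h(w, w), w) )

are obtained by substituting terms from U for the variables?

4

Ground terms of depth ≤ 0:
  If N_k denotes the number of depth-≤k ground terms, the 4 constants give N_0 = 4, and each function symbol of arity r contributes N_{k-1}^r new terms at level k: N_k = 4 + N_{k-1}^2.
  N_0 = 4
So there are 4 ground terms available for substitution.
The body mentions the single quantified variable w; since ground terms form a free algebra, no two substitutions collapse to the same formula.
Number of ground instances = 4.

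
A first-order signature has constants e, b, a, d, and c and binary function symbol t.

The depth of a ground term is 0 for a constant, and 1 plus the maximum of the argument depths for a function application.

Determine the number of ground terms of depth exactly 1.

If N_k denotes the number of depth-≤k ground terms, the 5 constants give N_0 = 5, and each function symbol of arity r contributes N_{k-1}^r new terms at level k: N_k = 5 + N_{k-1}^2.
N_0 = 5
N_1 = 5 + 5^2 = 30
Terms of depth exactly 1: N_1 − N_0 = 30 − 5 = 25.

25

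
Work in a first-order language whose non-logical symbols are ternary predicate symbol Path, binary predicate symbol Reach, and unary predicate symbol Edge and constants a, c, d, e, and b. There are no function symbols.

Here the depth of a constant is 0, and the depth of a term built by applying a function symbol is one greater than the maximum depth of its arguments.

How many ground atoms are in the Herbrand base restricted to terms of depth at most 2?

First count ground terms of depth ≤ 2.
With no function symbols every ground term is a constant, so there are exactly 5 ground terms at every depth bound.
N_0 = 5
N_1 = 5
N_2 = 5
So |H| = 5.
Ground atoms are formed by filling each argument slot of a predicate with a term from H, so an r-ary predicate gives |H|^r atoms:
  Path: 5^3 = 125;  Reach: 5^2 = 25;  Edge: 5
Total ground atoms: 125 + 25 + 5 = 155.

155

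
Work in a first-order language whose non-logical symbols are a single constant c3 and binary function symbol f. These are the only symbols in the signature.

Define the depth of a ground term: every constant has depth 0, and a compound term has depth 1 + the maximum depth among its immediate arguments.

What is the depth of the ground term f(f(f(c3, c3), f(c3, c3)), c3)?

3

depth(f(c3, c3)) = 1 + max(0, 0) = 1
depth(f(f(c3, c3), f(c3, c3))) = 1 + max(1, 1) = 2
depth(f(f(f(c3, c3), f(c3, c3)), c3)) = 1 + max(2, 0) = 3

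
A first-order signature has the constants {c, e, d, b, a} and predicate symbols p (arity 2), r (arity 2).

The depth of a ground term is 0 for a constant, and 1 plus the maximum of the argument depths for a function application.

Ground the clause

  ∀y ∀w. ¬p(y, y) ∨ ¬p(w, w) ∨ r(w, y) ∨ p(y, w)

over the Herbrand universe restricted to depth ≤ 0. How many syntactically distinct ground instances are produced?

25

Ground terms of depth ≤ 0:
  With no function symbols every ground term is a constant, so there are exactly 5 ground terms at every depth bound.
  N_0 = 5
  Explicitly: c, e, d, b, a.
So there are 5 ground terms available for substitution.
The clause has 2 distinct variables (y, w), each appearing in the body. In the free term algebra distinct substitutions yield syntactically distinct ground instances.
Number of ground instances = 5^2 = 25.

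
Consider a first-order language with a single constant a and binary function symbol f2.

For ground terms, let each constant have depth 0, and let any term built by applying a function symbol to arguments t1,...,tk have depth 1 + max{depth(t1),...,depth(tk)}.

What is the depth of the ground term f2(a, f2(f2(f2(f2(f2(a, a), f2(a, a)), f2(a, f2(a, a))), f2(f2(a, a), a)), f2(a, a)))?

6

depth(f2(a, a)) = 1 + max(0, 0) = 1
depth(f2(f2(a, a), f2(a, a))) = 1 + max(1, 1) = 2
depth(f2(a, f2(a, a))) = 1 + max(0, 1) = 2
depth(f2(f2(f2(a, a), f2(a, a)), f2(a, f2(a, a)))) = 1 + max(2, 2) = 3
depth(f2(f2(a, a), a)) = 1 + max(1, 0) = 2
depth(f2(f2(f2(f2(a, a), f2(a, a)), f2(a, f2(a, a))), f2(f2(a, a), a))) = 1 + max(3, 2) = 4
depth(f2(f2(f2(f2(f2(a, a), f2(a, a)), f2(a, f2(a, a))), f2(f2(a, a), a)), f2(a, a))) = 1 + max(4, 1) = 5
depth(f2(a, f2(f2(f2(f2(f2(a, a), f2(a, a)), f2(a, f2(a, a))), f2(f2(a, a), a)), f2(a, a)))) = 1 + max(0, 5) = 6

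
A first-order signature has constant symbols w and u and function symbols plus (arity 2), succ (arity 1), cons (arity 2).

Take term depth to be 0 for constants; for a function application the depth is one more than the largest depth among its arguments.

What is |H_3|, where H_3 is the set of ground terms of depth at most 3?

Let N_k = |{terms of depth ≤ k}|. Then N_0 = 2 and N_k = 2 + N_{k-1}^2 + N_{k-1} + N_{k-1}^2 for k ≥ 1 (one summand per function symbol, arity giving the exponent).
N_0 = 2
N_1 = 2 + 2^2 + 2 + 2^2 = 12
N_2 = 2 + 12^2 + 12 + 12^2 = 302
N_3 = 2 + 302^2 + 302 + 302^2 = 182712

182712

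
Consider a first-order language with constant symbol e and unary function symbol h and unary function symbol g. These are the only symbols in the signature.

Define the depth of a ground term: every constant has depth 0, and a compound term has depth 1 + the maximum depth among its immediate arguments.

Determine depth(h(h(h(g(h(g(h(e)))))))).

7

depth(h(e)) = 1 + depth(e) = 1 + 0 = 1
depth(g(h(e))) = 1 + depth(h(e)) = 1 + 1 = 2
depth(h(g(h(e)))) = 1 + depth(g(h(e))) = 1 + 2 = 3
depth(g(h(g(h(e))))) = 1 + depth(h(g(h(e)))) = 1 + 3 = 4
depth(h(g(h(g(h(e)))))) = 1 + depth(g(h(g(h(e))))) = 1 + 4 = 5
depth(h(h(g(h(g(h(e))))))) = 1 + depth(h(g(h(g(h(e)))))) = 1 + 5 = 6
depth(h(h(h(g(h(g(h(e)))))))) = 1 + depth(h(h(g(h(g(h(e))))))) = 1 + 6 = 7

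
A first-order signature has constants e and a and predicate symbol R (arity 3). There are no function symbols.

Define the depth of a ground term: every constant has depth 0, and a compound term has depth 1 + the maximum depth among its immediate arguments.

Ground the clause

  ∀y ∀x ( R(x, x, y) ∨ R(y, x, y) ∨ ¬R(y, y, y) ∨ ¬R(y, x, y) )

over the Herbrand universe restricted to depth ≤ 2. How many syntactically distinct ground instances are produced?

Ground terms of depth ≤ 2:
  With no function symbols every ground term is a constant, so there are exactly 2 ground terms at every depth bound.
  N_0 = 2
  N_1 = 2
  N_2 = 2
  Explicitly: e, a.
So there are 2 ground terms available for substitution.
Each of y, x ranges independently over the available ground terms, and distinct assignments produce distinct instances.
Number of ground instances = 2^2 = 4.

4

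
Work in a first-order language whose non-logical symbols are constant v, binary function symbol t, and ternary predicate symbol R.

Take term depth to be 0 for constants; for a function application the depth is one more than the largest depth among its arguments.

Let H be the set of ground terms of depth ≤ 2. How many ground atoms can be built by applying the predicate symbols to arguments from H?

First count ground terms of depth ≤ 2.
Let N_k = |{terms of depth ≤ k}|. Then N_0 = 1 and N_k = 1 + N_{k-1}^2 for k ≥ 1 (one summand per function symbol, arity giving the exponent).
N_0 = 1
N_1 = 1 + 1^2 = 2
N_2 = 1 + 2^2 = 5
Explicitly: v, t(v, v), t(v, t(v, v)), t(t(v, v), v), t(t(v, v), t(v, v)).
So |H| = 5.
Ground atoms are formed by filling each argument slot of a predicate with a term from H, so an r-ary predicate gives |H|^r atoms:
  R: 5^3 = 125
Total ground atoms: 125.

125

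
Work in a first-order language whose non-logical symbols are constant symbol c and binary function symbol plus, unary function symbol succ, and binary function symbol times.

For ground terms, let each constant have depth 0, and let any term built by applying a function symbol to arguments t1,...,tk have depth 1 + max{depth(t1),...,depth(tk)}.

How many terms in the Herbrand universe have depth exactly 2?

33

Let N_k = |{terms of depth ≤ k}|. Then N_0 = 1 and N_k = 1 + N_{k-1}^2 + N_{k-1} + N_{k-1}^2 for k ≥ 1 (one summand per function symbol, arity giving the exponent).
N_0 = 1
N_1 = 1 + 1^2 + 1 + 1^2 = 4
N_2 = 1 + 4^2 + 4 + 4^2 = 37
Terms of depth exactly 2: N_2 − N_1 = 37 − 4 = 33.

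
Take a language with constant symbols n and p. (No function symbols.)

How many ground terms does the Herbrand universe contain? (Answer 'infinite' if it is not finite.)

2

There are no function symbols, so every ground term is one of the 2 constants.
The Herbrand universe is {n, p}, which is finite with 2 elements.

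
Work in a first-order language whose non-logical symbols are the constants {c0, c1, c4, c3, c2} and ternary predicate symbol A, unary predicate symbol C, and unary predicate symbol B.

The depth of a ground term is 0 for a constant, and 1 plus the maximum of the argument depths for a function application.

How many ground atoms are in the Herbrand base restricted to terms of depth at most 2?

First count ground terms of depth ≤ 2.
With no function symbols every ground term is a constant, so there are exactly 5 ground terms at every depth bound.
N_0 = 5
N_1 = 5
N_2 = 5
So |H| = 5.
For each predicate symbol, the number of ground atoms is |H| raised to its arity; summing:
  A: 5^3 = 125;  C: 5;  B: 5
Total ground atoms: 125 + 5 + 5 = 135.

135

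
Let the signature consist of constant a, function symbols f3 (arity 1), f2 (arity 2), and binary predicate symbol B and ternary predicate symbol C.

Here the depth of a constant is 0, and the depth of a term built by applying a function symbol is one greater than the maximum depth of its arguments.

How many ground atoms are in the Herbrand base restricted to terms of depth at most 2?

2366

First count ground terms of depth ≤ 2.
Let N_k = |{terms of depth ≤ k}|. Then N_0 = 1 and N_k = 1 + N_{k-1} + N_{k-1}^2 for k ≥ 1 (one summand per function symbol, arity giving the exponent).
N_0 = 1
N_1 = 1 + 1 + 1^2 = 3
N_2 = 1 + 3 + 3^2 = 13
So |H| = 13.
For each predicate symbol, the number of ground atoms is |H| raised to its arity; summing:
  B: 13^2 = 169;  C: 13^3 = 2197
Total ground atoms: 169 + 2197 = 2366.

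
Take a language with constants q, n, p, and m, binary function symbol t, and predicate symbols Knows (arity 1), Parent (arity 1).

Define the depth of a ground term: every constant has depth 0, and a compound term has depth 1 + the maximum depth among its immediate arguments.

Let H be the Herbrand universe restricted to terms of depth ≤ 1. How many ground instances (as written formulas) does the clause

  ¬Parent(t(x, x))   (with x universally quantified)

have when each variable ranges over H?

Ground terms of depth ≤ 1:
  Let N_k count ground terms of depth at most k. Each non-constant term of depth ≤ k is some function symbol applied to depth-≤(k−1) arguments, giving N_k = 4 + N_{k-1}^2.
  N_0 = 4
  N_1 = 4 + 4^2 = 20
So there are 20 ground terms available for substitution.
The clause has 1 distinct variable (x), which appears in the body. In the free term algebra distinct substitutions yield syntactically distinct ground instances.
Number of ground instances = 20.

20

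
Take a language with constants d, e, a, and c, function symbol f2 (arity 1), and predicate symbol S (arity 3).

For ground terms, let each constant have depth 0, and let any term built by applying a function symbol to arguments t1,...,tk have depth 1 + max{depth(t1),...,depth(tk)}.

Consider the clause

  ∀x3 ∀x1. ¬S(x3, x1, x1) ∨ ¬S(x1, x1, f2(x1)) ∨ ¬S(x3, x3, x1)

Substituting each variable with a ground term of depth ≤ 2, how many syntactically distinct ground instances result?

144

Ground terms of depth ≤ 2:
  If N_k denotes the number of depth-≤k ground terms, the 4 constants give N_0 = 4, and each function symbol of arity r contributes N_{k-1}^r new terms at level k: N_k = 4 + N_{k-1}.
  N_0 = 4
  N_1 = 4 + 4 = 8
  N_2 = 4 + 8 = 12
  Explicitly: d, e, a, c, f2(d), f2(e), f2(a), f2(c), f2(f2(d)), f2(f2(e)), f2(f2(a)), f2(f2(c)).
So there are 12 ground terms available for substitution.
There are 2 variables to instantiate (x3, x1), each occurring in at least one literal, so different choices give different ground instances.
Number of ground instances = 12^2 = 144.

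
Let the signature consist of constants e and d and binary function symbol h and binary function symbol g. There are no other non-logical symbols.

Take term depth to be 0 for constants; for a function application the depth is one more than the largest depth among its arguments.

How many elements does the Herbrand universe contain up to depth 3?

Let N_k count ground terms of depth at most k. Each non-constant term of depth ≤ k is some function symbol applied to depth-≤(k−1) arguments, giving N_k = 2 + N_{k-1}^2 + N_{k-1}^2.
N_0 = 2
N_1 = 2 + 2^2 + 2^2 = 10
N_2 = 2 + 10^2 + 10^2 = 202
N_3 = 2 + 202^2 + 202^2 = 81610

81610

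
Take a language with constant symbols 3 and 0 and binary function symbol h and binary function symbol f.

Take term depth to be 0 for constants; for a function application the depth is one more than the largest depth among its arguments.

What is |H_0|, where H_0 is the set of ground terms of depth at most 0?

2

Let N_k = |{terms of depth ≤ k}|. Then N_0 = 2 and N_k = 2 + N_{k-1}^2 + N_{k-1}^2 for k ≥ 1 (one summand per function symbol, arity giving the exponent).
N_0 = 2
Explicitly: 3, 0.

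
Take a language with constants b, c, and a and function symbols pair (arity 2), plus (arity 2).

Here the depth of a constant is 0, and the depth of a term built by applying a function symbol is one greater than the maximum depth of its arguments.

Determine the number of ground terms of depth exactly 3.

1565568

Let N_k = |{terms of depth ≤ k}|. Then N_0 = 3 and N_k = 3 + N_{k-1}^2 + N_{k-1}^2 for k ≥ 1 (one summand per function symbol, arity giving the exponent).
N_0 = 3
N_1 = 3 + 3^2 + 3^2 = 21
N_2 = 3 + 21^2 + 21^2 = 885
N_3 = 3 + 885^2 + 885^2 = 1566453
Terms of depth exactly 3: N_3 − N_2 = 1566453 − 885 = 1565568.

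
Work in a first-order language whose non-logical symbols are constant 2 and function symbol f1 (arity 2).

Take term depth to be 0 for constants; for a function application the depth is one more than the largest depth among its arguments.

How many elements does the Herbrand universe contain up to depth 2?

5

Write N_k for the number of ground terms of depth ≤ k. A term of depth ≤ k is either a constant or a function symbol applied to arguments of depth ≤ k−1, so N_k = 1 + N_{k-1}^2.
N_0 = 1
N_1 = 1 + 1^2 = 2
N_2 = 1 + 2^2 = 5
Explicitly: 2, f1(2, 2), f1(2, f1(2, 2)), f1(f1(2, 2), 2), f1(f1(2, 2), f1(2, 2)).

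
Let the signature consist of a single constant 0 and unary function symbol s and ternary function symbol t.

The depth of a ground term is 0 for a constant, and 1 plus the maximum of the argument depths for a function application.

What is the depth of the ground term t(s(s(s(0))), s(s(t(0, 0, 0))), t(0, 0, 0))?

4

depth(s(0)) = 1 + depth(0) = 1 + 0 = 1
depth(s(s(0))) = 1 + depth(s(0)) = 1 + 1 = 2
depth(s(s(s(0)))) = 1 + depth(s(s(0))) = 1 + 2 = 3
depth(t(0, 0, 0)) = 1 + max(0, 0, 0) = 1
depth(s(t(0, 0, 0))) = 1 + depth(t(0, 0, 0)) = 1 + 1 = 2
depth(s(s(t(0, 0, 0)))) = 1 + depth(s(t(0, 0, 0))) = 1 + 2 = 3
depth(t(s(s(s(0))), s(s(t(0, 0, 0))), t(0, 0, 0))) = 1 + max(3, 3, 1) = 4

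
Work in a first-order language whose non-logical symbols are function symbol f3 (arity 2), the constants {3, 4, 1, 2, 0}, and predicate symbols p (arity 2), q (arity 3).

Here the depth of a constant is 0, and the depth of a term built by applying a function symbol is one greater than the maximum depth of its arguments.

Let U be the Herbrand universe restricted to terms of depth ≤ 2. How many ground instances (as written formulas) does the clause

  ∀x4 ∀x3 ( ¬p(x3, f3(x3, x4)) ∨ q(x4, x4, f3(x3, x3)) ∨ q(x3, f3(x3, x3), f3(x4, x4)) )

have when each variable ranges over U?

Ground terms of depth ≤ 2:
  Write N_k for the number of ground terms of depth ≤ k. A term of depth ≤ k is either a constant or a function symbol applied to arguments of depth ≤ k−1, so N_k = 5 + N_{k-1}^2.
  N_0 = 5
  N_1 = 5 + 5^2 = 30
  N_2 = 5 + 30^2 = 905
So there are 905 ground terms available for substitution.
There are 2 variables to instantiate (x4, x3), each occurring in at least one literal, so different choices give different ground instances.
Number of ground instances = 905^2 = 819025.

819025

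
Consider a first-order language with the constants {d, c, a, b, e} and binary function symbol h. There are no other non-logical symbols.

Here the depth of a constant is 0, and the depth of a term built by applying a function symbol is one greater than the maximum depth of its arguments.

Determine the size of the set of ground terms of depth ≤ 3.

819030

Let N_k count ground terms of depth at most k. Each non-constant term of depth ≤ k is some function symbol applied to depth-≤(k−1) arguments, giving N_k = 5 + N_{k-1}^2.
N_0 = 5
N_1 = 5 + 5^2 = 30
N_2 = 5 + 30^2 = 905
N_3 = 5 + 905^2 = 819030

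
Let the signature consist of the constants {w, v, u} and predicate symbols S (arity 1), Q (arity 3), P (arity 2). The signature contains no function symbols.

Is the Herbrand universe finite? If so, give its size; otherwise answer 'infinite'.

3

There are no function symbols, so every ground term is one of the 3 constants.
The Herbrand universe is {w, v, u}, which is finite with 3 elements.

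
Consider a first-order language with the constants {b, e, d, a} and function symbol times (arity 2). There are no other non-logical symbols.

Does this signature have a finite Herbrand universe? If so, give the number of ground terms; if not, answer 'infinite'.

The signature has at least one function symbol (times, arity 2) and at least one constant (b).
Iterating times gives infinitely many distinct ground terms: b, times(b, b), times(times(b, b), times(b, b)), ...
So the Herbrand universe is infinite.

infinite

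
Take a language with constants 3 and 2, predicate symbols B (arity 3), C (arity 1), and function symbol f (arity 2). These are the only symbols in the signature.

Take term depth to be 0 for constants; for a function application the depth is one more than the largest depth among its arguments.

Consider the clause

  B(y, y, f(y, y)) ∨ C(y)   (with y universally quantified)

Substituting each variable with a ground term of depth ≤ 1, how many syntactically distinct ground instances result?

6

Ground terms of depth ≤ 1:
  If N_k denotes the number of depth-≤k ground terms, the 2 constants give N_0 = 2, and each function symbol of arity r contributes N_{k-1}^r new terms at level k: N_k = 2 + N_{k-1}^2.
  N_0 = 2
  N_1 = 2 + 2^2 = 6
So there are 6 ground terms available for substitution.
There is 1 variable to instantiate (y),  occurring in at least one literal, so different choices give different ground instances.
Number of ground instances = 6.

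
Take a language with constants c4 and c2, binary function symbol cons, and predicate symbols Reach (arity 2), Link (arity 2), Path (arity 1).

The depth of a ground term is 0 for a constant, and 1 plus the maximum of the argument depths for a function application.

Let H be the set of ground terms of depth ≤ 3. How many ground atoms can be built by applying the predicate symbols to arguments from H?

4183278

First count ground terms of depth ≤ 3.
If N_k denotes the number of depth-≤k ground terms, the 2 constants give N_0 = 2, and each function symbol of arity r contributes N_{k-1}^r new terms at level k: N_k = 2 + N_{k-1}^2.
N_0 = 2
N_1 = 2 + 2^2 = 6
N_2 = 2 + 6^2 = 38
N_3 = 2 + 38^2 = 1446
So |H| = 1446.
Each predicate of arity r yields |H|^r ground atoms (one per choice of an r-tuple from H):
  Reach: 1446^2 = 2090916;  Link: 1446^2 = 2090916;  Path: 1446
Total ground atoms: 2090916 + 2090916 + 1446 = 4183278.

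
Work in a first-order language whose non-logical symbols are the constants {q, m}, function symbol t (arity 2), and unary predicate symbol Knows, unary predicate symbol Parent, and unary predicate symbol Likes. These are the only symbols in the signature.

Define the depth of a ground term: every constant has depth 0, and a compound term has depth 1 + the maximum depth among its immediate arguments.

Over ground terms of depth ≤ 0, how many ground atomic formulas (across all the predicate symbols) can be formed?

6

First count ground terms of depth ≤ 0.
Let N_k count ground terms of depth at most k. Each non-constant term of depth ≤ k is some function symbol applied to depth-≤(k−1) arguments, giving N_k = 2 + N_{k-1}^2.
N_0 = 2
So |H| = 2.
Ground atoms are formed by filling each argument slot of a predicate with a term from H, so an r-ary predicate gives |H|^r atoms:
  Knows: 2;  Parent: 2;  Likes: 2
Total ground atoms: 2 + 2 + 2 = 6.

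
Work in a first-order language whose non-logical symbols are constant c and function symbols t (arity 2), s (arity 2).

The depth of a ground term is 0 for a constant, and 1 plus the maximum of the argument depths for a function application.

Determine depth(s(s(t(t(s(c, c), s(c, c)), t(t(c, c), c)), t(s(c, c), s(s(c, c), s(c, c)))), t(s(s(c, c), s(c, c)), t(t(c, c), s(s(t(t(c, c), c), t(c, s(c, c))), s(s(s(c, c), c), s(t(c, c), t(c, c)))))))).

7

depth(s(c, c)) = 1 + max(0, 0) = 1
depth(t(s(c, c), s(c, c))) = 1 + max(1, 1) = 2
depth(t(c, c)) = 1 + max(0, 0) = 1
depth(t(t(c, c), c)) = 1 + max(1, 0) = 2
depth(t(t(s(c, c), s(c, c)), t(t(c, c), c))) = 1 + max(2, 2) = 3
depth(s(s(c, c), s(c, c))) = 1 + max(1, 1) = 2
depth(t(s(c, c), s(s(c, c), s(c, c)))) = 1 + max(1, 2) = 3
depth(s(t(t(s(c, c), s(c, c)), t(t(c, c), c)), t(s(c, c), s(s(c, c), s(c, c))))) = 1 + max(3, 3) = 4
depth(t(c, s(c, c))) = 1 + max(0, 1) = 2
depth(s(t(t(c, c), c), t(c, s(c, c)))) = 1 + max(2, 2) = 3
depth(s(s(c, c), c)) = 1 + max(1, 0) = 2
depth(s(t(c, c), t(c, c))) = 1 + max(1, 1) = 2
depth(s(s(s(c, c), c), s(t(c, c), t(c, c)))) = 1 + max(2, 2) = 3
depth(s(s(t(t(c, c), c), t(c, s(c, c))), s(s(s(c, c), c), s(t(c, c), t(c, c))))) = 1 + max(3, 3) = 4
depth(t(t(c, c), s(s(t(t(c, c), c), t(c, s(c, c))), s(s(s(c, c), c), s(t(c, c), t(c, c)))))) = 1 + max(1, 4) = 5
depth(t(s(s(c, c), s(c, c)), t(t(c, c), s(s(t(t(c, c), c), t(c, s(c, c))), s(s(s(c, c), c), s(t(c, c), t(c, c))))))) = 1 + max(2, 5) = 6
depth(s(s(t(t(s(c, c), s(c, c)), t(t(c, c), c)), t(s(c, c), s(s(c, c), s(c, c)))), t(s(s(c, c), s(c, c)), t(t(c, c), s(s(t(t(c, c), c), t(c, s(c, c))), s(s(s(c, c), c), s(t(c, c), t(c, c)))))))) = 1 + max(4, 6) = 7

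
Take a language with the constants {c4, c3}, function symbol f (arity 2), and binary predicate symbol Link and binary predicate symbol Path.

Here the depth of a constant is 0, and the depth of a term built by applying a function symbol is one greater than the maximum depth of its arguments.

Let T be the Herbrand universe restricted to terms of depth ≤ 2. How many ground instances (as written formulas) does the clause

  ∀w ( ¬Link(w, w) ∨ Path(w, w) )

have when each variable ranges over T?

Ground terms of depth ≤ 2:
  Write N_k for the number of ground terms of depth ≤ k. A term of depth ≤ k is either a constant or a function symbol applied to arguments of depth ≤ k−1, so N_k = 2 + N_{k-1}^2.
  N_0 = 2
  N_1 = 2 + 2^2 = 6
  N_2 = 2 + 6^2 = 38
So there are 38 ground terms available for substitution.
The body mentions the single quantified variable w; since ground terms form a free algebra, no two substitutions collapse to the same formula.
Number of ground instances = 38.

38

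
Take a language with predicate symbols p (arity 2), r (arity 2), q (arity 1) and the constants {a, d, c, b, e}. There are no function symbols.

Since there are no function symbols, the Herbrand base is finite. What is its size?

55

With no function symbols, the Herbrand universe is just the 5 constants.
Ground atoms per predicate: p: 5^2 = 25, r: 5^2 = 25, q: 5.
Herbrand base size = 25 + 25 + 5 = 55.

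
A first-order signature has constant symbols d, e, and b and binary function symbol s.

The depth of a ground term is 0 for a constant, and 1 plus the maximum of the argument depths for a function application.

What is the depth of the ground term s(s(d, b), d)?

depth(s(d, b)) = 1 + max(0, 0) = 1
depth(s(s(d, b), d)) = 1 + max(1, 0) = 2

2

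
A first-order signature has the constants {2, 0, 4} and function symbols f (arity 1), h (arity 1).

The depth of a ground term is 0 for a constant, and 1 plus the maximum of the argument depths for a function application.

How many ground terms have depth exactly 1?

If N_k denotes the number of depth-≤k ground terms, the 3 constants give N_0 = 3, and each function symbol of arity r contributes N_{k-1}^r new terms at level k: N_k = 3 + N_{k-1} + N_{k-1}.
N_0 = 3
N_1 = 3 + 3 + 3 = 9
Terms of depth exactly 1: N_1 − N_0 = 9 − 3 = 6.

6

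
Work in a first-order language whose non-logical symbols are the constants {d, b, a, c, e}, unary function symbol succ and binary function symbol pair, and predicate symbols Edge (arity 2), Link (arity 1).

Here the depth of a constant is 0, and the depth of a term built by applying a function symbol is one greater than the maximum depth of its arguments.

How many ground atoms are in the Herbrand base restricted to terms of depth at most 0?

First count ground terms of depth ≤ 0.
If N_k denotes the number of depth-≤k ground terms, the 5 constants give N_0 = 5, and each function symbol of arity r contributes N_{k-1}^r new terms at level k: N_k = 5 + N_{k-1} + N_{k-1}^2.
N_0 = 5
So |H| = 5.
A ground atom is a predicate applied to a tuple of terms from H, so the count is the sum over predicates of |H|^arity:
  Edge: 5^2 = 25;  Link: 5
Total ground atoms: 25 + 5 = 30.

30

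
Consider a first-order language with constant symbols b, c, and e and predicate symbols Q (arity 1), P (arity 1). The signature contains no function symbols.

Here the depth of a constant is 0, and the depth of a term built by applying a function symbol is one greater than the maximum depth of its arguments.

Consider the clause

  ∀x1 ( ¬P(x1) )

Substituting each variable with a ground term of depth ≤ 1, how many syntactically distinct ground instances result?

Ground terms of depth ≤ 1:
  With no function symbols every ground term is a constant, so there are exactly 3 ground terms at every depth bound.
  N_0 = 3
  N_1 = 3
  Explicitly: b, c, e.
So there are 3 ground terms available for substitution.
The body mentions the single quantified variable x1; since ground terms form a free algebra, no two substitutions collapse to the same formula.
Number of ground instances = 3.

3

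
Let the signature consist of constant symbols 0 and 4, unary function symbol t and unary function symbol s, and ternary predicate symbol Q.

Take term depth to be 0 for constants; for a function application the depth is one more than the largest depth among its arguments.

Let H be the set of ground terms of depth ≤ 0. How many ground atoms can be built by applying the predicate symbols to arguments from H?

8

First count ground terms of depth ≤ 0.
Count level by level. With function symbols t/1, s/1, the terms of depth ≤ k are the 2 constants together with each function applied to depth-≤(k−1) tuples, so N_k = 2 + N_{k-1} + N_{k-1}.
N_0 = 2
Explicitly: 0, 4.
So |H| = 2.
For each predicate symbol, the number of ground atoms is |H| raised to its arity; summing:
  Q: 2^3 = 8
Total ground atoms: 8.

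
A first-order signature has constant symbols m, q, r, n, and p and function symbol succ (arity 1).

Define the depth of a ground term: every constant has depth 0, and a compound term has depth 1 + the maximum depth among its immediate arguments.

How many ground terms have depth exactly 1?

5

If N_k denotes the number of depth-≤k ground terms, the 5 constants give N_0 = 5, and each function symbol of arity r contributes N_{k-1}^r new terms at level k: N_k = 5 + N_{k-1}.
N_0 = 5
N_1 = 5 + 5 = 10
Terms of depth exactly 1: N_1 − N_0 = 10 − 5 = 5.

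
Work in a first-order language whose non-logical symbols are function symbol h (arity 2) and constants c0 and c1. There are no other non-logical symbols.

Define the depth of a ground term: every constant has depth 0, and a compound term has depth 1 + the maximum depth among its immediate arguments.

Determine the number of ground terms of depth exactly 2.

32

Let N_k = |{terms of depth ≤ k}|. Then N_0 = 2 and N_k = 2 + N_{k-1}^2 for k ≥ 1 (one summand per function symbol, arity giving the exponent).
N_0 = 2
N_1 = 2 + 2^2 = 6
N_2 = 2 + 6^2 = 38
Terms of depth exactly 2: N_2 − N_1 = 38 − 6 = 32.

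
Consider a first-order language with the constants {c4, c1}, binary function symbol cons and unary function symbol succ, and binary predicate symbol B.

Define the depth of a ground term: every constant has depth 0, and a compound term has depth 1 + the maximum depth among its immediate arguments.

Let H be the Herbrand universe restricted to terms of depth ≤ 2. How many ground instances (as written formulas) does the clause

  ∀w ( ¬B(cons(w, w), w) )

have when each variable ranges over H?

74

Ground terms of depth ≤ 2:
  Write N_k for the number of ground terms of depth ≤ k. A term of depth ≤ k is either a constant or a function symbol applied to arguments of depth ≤ k−1, so N_k = 2 + N_{k-1}^2 + N_{k-1}.
  N_0 = 2
  N_1 = 2 + 2^2 + 2 = 8
  N_2 = 2 + 8^2 + 8 = 74
So there are 74 ground terms available for substitution.
The clause has 1 distinct variable (w), which appears in the body. In the free term algebra distinct substitutions yield syntactically distinct ground instances.
Number of ground instances = 74.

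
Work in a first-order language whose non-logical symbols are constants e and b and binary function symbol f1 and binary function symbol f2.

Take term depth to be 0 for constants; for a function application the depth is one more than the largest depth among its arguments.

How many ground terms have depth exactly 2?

Write N_k for the number of ground terms of depth ≤ k. A term of depth ≤ k is either a constant or a function symbol applied to arguments of depth ≤ k−1, so N_k = 2 + N_{k-1}^2 + N_{k-1}^2.
N_0 = 2
N_1 = 2 + 2^2 + 2^2 = 10
N_2 = 2 + 10^2 + 10^2 = 202
Terms of depth exactly 2: N_2 − N_1 = 202 − 10 = 192.

192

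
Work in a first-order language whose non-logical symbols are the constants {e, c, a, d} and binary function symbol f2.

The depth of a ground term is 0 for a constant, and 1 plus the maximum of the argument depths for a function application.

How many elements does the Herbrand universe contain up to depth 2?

Let N_k count ground terms of depth at most k. Each non-constant term of depth ≤ k is some function symbol applied to depth-≤(k−1) arguments, giving N_k = 4 + N_{k-1}^2.
N_0 = 4
N_1 = 4 + 4^2 = 20
N_2 = 4 + 20^2 = 404

404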